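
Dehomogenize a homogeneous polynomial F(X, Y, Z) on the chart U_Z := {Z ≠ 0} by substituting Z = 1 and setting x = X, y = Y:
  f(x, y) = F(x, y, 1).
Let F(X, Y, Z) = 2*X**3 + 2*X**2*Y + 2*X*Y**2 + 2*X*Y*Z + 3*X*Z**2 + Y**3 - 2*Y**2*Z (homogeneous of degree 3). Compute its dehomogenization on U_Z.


f(x, y) = 2*x**3 + 2*x**2*y + 2*x*y**2 + 2*x*y + 3*x + y**3 - 2*y**2

On U_Z we set Z = 1. Each monomial c·X^i·Y^j·Z^k in F becomes c·x^i·y^j·1^k = c·x^i·y^j.
Substituting Z = 1: F(X, Y, 1) = 2*x**3 + 2*x**2*y + 2*x*y**2 + 2*x*y + 3*x + y**3 - 2*y**2.
Note: deg(f) ≤ deg(F) = 3; strict inequality happens when F is divisible by Z (lost terms).


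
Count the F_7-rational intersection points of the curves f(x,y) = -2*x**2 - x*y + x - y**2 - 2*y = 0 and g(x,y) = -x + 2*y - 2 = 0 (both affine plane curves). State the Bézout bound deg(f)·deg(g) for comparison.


Common zeros: ∅; count = 0; Bézout bound = 2.

deg(f) = 2, deg(g) = 1, so Bézout bound = 2.
Scan x ∈ F_7. For each x, list the y ∈ F_7 with f(x, y) ≡ 0 and those with g(x, y) ≡ 0 (mod 7); the common zeros in that column are the intersection.
  x = 0: f ≡ 0 at y ∈ {0, 5}; g ≡ 0 at y ∈ {1}; common: ∅.
  x = 1: f ≡ 0 at y ∈ ∅; g ≡ 0 at y ∈ {5}; common: ∅.
  x = 2: f ≡ 0 at y ∈ ∅; g ≡ 0 at y ∈ {2}; common: ∅.
  x = 3: f ≡ 0 at y ∈ {1}; g ≡ 0 at y ∈ {6}; common: ∅.
  x = 4: f ≡ 0 at y ∈ {0, 1}; g ≡ 0 at y ∈ {3}; common: ∅.
  x = 5: f ≡ 0 at y ∈ {2, 5}; g ≡ 0 at y ∈ {0}; common: ∅.
  x = 6: f ≡ 0 at y ∈ ∅; g ≡ 0 at y ∈ {4}; common: ∅.
Collecting: common zeros = ∅, so the count is 0.
Comparison with the Bézout bound: 0 ≤ 2 = deg(f)·deg(g), as expected for curves with no common component (the affine F_7-count falls short of the bound because intersections may lie at infinity, over extension fields, or carry multiplicity).


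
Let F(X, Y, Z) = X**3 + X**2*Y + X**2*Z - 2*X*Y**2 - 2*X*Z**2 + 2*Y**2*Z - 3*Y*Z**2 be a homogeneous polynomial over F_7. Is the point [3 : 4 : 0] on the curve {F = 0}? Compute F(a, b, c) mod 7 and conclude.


F(3,4,0) ≡ 2 (mod 7); P is NOT on the curve.

Evaluate F(3, 4, 0) term-by-term (mod 7).
  X**3 ↦ 1·27·1·1 = 27
  X**2*Y ↦ 1·9·4·1 = 36
  X**2*Z ↦ 1·9·1·0 = 0
  -2*X*Y**2 ↦ -2·3·16·1 = -96
  -2*X*Z**2 ↦ -2·3·1·0 = 0
  2*Y**2*Z ↦ 2·1·16·0 = 0
  -3*Y*Z**2 ↦ -3·1·4·0 = 0
Sum: F(3, 4, 0) = (27) + (36) + (0) + (-96) + (0) + (0) + (0) = -33.
Reducing mod 7: -33 ≡ 2 (mod 7).
Since F(a, b, c) ≡ 2 ≠ 0 (mod 7), P does NOT lie on the curve.


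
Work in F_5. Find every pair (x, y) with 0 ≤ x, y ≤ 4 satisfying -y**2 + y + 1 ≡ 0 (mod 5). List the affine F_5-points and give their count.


Affine F_5-points: {(0, 3), (1, 3), (2, 3), (3, 3), (4, 3)}; count = 5.

For each of the 25 pairs (x, y) ∈ F_5², evaluate f(x, y) mod 5. Record the zeros.
  x = 0: [0↦1, 1↦1, 2↦4, 3↦0, 4↦4]  zeros at y ∈ {3}
  x = 1: [0↦1, 1↦1, 2↦4, 3↦0, 4↦4]  zeros at y ∈ {3}
  x = 2: [0↦1, 1↦1, 2↦4, 3↦0, 4↦4]  zeros at y ∈ {3}
  x = 3: [0↦1, 1↦1, 2↦4, 3↦0, 4↦4]  zeros at y ∈ {3}
  x = 4: [0↦1, 1↦1, 2↦4, 3↦0, 4↦4]  zeros at y ∈ {3}
Collecting zeros: affine points = {(0, 3), (1, 3), (2, 3), (3, 3), (4, 3)}.
Total count |C(F_5)_aff| = 5.


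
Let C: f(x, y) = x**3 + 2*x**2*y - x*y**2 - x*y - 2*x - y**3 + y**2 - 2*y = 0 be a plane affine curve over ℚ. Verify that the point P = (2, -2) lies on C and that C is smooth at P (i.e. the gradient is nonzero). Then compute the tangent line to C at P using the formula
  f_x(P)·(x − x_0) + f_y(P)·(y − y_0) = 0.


Tangent line at P: -8*x - 4*y + 8 = 0.

Step 1: f(2, -2) = 0, so P lies on C.
Step 2: partial derivatives
  f_x(x, y) = 3*x**2 + 4*x*y - y**2 - y - 2, f_y(x, y) = 2*x**2 - 2*x*y - x - 3*y**2 + 2*y - 2.
  f_x(P) = -8, f_y(P) = -4 (gradient nonzero, so P is smooth).
Step 3: tangent line at P: -8·(x − 2) + -4·(y − -2) = 0.
Expanding: -8*x - 4*y + 8 = 0.


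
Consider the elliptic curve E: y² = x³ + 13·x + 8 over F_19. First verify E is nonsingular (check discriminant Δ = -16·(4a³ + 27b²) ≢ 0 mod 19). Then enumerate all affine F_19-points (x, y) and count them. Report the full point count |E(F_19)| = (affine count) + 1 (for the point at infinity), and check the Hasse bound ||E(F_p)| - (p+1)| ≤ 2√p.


Affine points = {(2, 2), (2, 17), (3, 6), (3, 13), (6, 6), (6, 13), (7, 9), (7, 10), (8, 4), (8, 15), (10, 6), (10, 13), (11, 0), (12, 7), (12, 12), (15, 5), (15, 14)}; affine count = 17; |E(F_19)| = 18.

Discriminant check: Δ ∝ 4a³ + 27b² = 4·13³ + 27·8² = 4·2197 + 27·64 ≡ 9 (mod 19). Nonzero ⇒ E is nonsingular.
For each x ∈ F_19, compute rhs = x³ + 13·x + 8 mod 19, then count y ∈ F_19 with y² ≡ rhs.
  x = 0: rhs = 8, matching y values: none (0 points).
  x = 1: rhs = 3, matching y values: none (0 points).
  x = 2: rhs = 4, matching y values: 2, 17 (2 points).
  x = 3: rhs = 17, matching y values: 6, 13 (2 points).
  x = 4: rhs = 10, matching y values: none (0 points).
  x = 5: rhs = 8, matching y values: none (0 points).
  x = 6: rhs = 17, matching y values: 6, 13 (2 points).
  x = 7: rhs = 5, matching y values: 9, 10 (2 points).
  x = 8: rhs = 16, matching y values: 4, 15 (2 points).
  x = 9: rhs = 18, matching y values: none (0 points).
  x = 10: rhs = 17, matching y values: 6, 13 (2 points).
  x = 11: rhs = 0, matching y values: 0 (1 points).
  x = 12: rhs = 11, matching y values: 7, 12 (2 points).
  x = 13: rhs = 18, matching y values: none (0 points).
  x = 14: rhs = 8, matching y values: none (0 points).
  x = 15: rhs = 6, matching y values: 5, 14 (2 points).
  x = 16: rhs = 18, matching y values: none (0 points).
  x = 17: rhs = 12, matching y values: none (0 points).
  x = 18: rhs = 13, matching y values: none (0 points).
Total affine count: 17.
Full point count |E(F_19)| = 17 + 1 = 18.
Hasse bound: |18 − (19+1)| = |-2| = 2 ≤ 2√19 ≈ 8.7178 ✓.


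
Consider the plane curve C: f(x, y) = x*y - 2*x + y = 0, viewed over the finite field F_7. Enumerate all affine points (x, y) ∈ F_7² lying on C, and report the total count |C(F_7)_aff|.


Affine F_7-points: {(0, 0), (1, 1), (2, 6), (3, 5), (4, 3), (5, 4)}; count = 6.

For each of the 49 pairs (x, y) ∈ F_7², evaluate f(x, y) mod 7. Record the zeros.
  x = 0: [0↦0, 1↦1, 2↦2, 3↦3, 4↦4, 5↦5, 6↦6]  zeros at y ∈ {0}
  x = 1: [0↦5, 1↦0, 2↦2, 3↦4, 4↦6, 5↦1, 6↦3]  zeros at y ∈ {1}
  x = 2: [0↦3, 1↦6, 2↦2, 3↦5, 4↦1, 5↦4, 6↦0]  zeros at y ∈ {6}
  x = 3: [0↦1, 1↦5, 2↦2, 3↦6, 4↦3, 5↦0, 6↦4]  zeros at y ∈ {5}
  x = 4: [0↦6, 1↦4, 2↦2, 3↦0, 4↦5, 5↦3, 6↦1]  zeros at y ∈ {3}
  x = 5: [0↦4, 1↦3, 2↦2, 3↦1, 4↦0, 5↦6, 6↦5]  zeros at y ∈ {4}
  x = 6: [0↦2, 1↦2, 2↦2, 3↦2, 4↦2, 5↦2, 6↦2]  zeros at y ∈ ∅
Collecting zeros: affine points = {(0, 0), (1, 1), (2, 6), (3, 5), (4, 3), (5, 4)}.
Total count |C(F_7)_aff| = 6.


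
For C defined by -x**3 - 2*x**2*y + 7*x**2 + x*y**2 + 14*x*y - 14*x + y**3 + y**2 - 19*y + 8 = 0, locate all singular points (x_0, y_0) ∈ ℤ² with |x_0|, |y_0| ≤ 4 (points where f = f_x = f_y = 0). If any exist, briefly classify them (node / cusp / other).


Singular points: {(3, -1)}; classification: cusp.

Compute partial derivatives:
  f_x = -3*x**2 - 4*x*y + 14*x + y**2 + 14*y - 14.
  f_y = -2*x**2 + 2*x*y + 14*x + 3*y**2 + 2*y - 19.
Scan x_0 ∈ {−4, ..., 4}. For each x_0, f_y(x_0, y) is a polynomial in y; find its integer roots y ∈ {−4, ..., 4}, then test f_x and f at those candidates.
  x = -4: f_y(-4, y) = 3*y**2 - 6*y - 107; no integer root y with |y| ≤ 4.
  x = -3: f_y(-3, y) = 3*y**2 - 4*y - 79; no integer root y with |y| ≤ 4.
  x = -2: f_y(-2, y) = 3*y**2 - 2*y - 55; no integer root y with |y| ≤ 4.
  x = -1: f_y(-1, y) = 3*y**2 - 35; no integer root y with |y| ≤ 4.
  x = 0: f_y(0, y) = 3*y**2 + 2*y - 19; no integer root y with |y| ≤ 4.
  x = 1: f_y(1, y) = 3*y**2 + 4*y - 7; vanishes at y ∈ {1}. (1, 1): f_x = 8 ≠ 0.
  x = 2: f_y(2, y) = 3*y**2 + 6*y + 1; no integer root y with |y| ≤ 4.
  x = 3: f_y(3, y) = 3*y**2 + 8*y + 5; vanishes at y ∈ {-1}. (3, -1): f_x = 0, f = 0 — SINGULAR.
  x = 4: f_y(4, y) = 3*y**2 + 10*y + 5; no integer root y with |y| ≤ 4.
Only singular point on the grid: (3, -1).
Classify: substitute x = 3 + u, y = -1 + v and expand: f = -u**3 - 2*u**2*v + u*v**2 + v**3 + v**2.
No constant or linear terms (consistent with a singular point). Quadratic part: v**2. Cubic part: -u**3 - 2*u**2*v + u*v**2 + v**3.
The quadratic part v**2 is a perfect square, so there is a single (double) tangent line v = 0, i.e. y = -1. Restricting the cubic part to that line (v = 0) leaves -u**3 ≠ 0, so f is not divisible by v and the branch is v² ≈ u**3 to lowest order — this is a cusp.
Classification: cusp.


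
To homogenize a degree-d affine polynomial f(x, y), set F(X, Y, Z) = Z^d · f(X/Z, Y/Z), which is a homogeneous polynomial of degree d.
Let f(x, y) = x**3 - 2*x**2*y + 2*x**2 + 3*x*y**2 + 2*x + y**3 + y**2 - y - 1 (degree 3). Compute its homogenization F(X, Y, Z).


F(X, Y, Z) = X**3 - 2*X**2*Y + 2*X**2*Z + 3*X*Y**2 + 2*X*Z**2 + Y**3 + Y**2*Z - Y*Z**2 - Z**3

deg(f) = 3.
Substitute x = X/Z, y = Y/Z into f, then multiply by Z^3.
  monomial 1·x^3·y^0 ↦ 1·X^3·Y^0·Z^0.
  monomial -2·x^2·y^1 ↦ -2·X^2·Y^1·Z^0.
  monomial 2·x^2·y^0 ↦ 2·X^2·Y^0·Z^1.
  monomial 3·x^1·y^2 ↦ 3·X^1·Y^2·Z^0.
  monomial 2·x^1·y^0 ↦ 2·X^1·Y^0·Z^2.
  monomial 1·x^0·y^3 ↦ 1·X^0·Y^3·Z^0.
  monomial 1·x^0·y^2 ↦ 1·X^0·Y^2·Z^1.
  monomial -1·x^0·y^1 ↦ -1·X^0·Y^1·Z^2.
  monomial -1·x^0·y^0 ↦ -1·X^0·Y^0·Z^3.
Collecting: F(X, Y, Z) = X**3 - 2*X**2*Y + 2*X**2*Z + 3*X*Y**2 + 2*X*Z**2 + Y**3 + Y**2*Z - Y*Z**2 - Z**3.


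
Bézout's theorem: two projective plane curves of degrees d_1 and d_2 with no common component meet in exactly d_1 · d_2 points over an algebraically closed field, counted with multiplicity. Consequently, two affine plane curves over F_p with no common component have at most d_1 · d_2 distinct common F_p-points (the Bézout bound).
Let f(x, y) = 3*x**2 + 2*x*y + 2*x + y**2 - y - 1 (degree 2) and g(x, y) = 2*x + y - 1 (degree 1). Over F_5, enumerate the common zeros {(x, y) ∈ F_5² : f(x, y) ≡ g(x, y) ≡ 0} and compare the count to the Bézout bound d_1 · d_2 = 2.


Common zeros: {(2, 2), (4, 3)}; count = 2; Bézout bound = 2.

deg(f) = 2, deg(g) = 1, so Bézout bound = 2.
Scan x ∈ F_5. For each x, list the y ∈ F_5 with f(x, y) ≡ 0 and those with g(x, y) ≡ 0 (mod 5); the common zeros in that column are the intersection.
  x = 0: f ≡ 0 at y ∈ {3}; g ≡ 0 at y ∈ {1}; common: ∅.
  x = 1: f ≡ 0 at y ∈ {2}; g ≡ 0 at y ∈ {4}; common: ∅.
  x = 2: f ≡ 0 at y ∈ {0, 2}; g ≡ 0 at y ∈ {2}; common: {2}.
  x = 3: f ≡ 0 at y ∈ ∅; g ≡ 0 at y ∈ {0}; common: ∅.
  x = 4: f ≡ 0 at y ∈ {0, 3}; g ≡ 0 at y ∈ {3}; common: {3}.
Collecting: common zeros = {(2, 2), (4, 3)}, so the count is 2.
Comparison with the Bézout bound: 2 ≤ 2 = deg(f)·deg(g), as expected for curves with no common component (the bound is attained).


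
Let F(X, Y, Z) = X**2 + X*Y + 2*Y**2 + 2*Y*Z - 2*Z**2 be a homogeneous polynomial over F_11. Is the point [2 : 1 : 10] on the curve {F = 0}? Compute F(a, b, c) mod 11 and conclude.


F(2,1,10) ≡ 4 (mod 11); P is NOT on the curve.

Evaluate F(2, 1, 10) term-by-term (mod 11).
  X**2 ↦ 1·4·1·1 = 4
  X*Y ↦ 1·2·1·1 = 2
  2*Y**2 ↦ 2·1·1·1 = 2
  2*Y*Z ↦ 2·1·1·10 = 20
  -2*Z**2 ↦ -2·1·1·100 = -200
Sum: F(2, 1, 10) = (4) + (2) + (2) + (20) + (-200) = -172.
Reducing mod 11: -172 ≡ 4 (mod 11).
Since F(a, b, c) ≡ 4 ≠ 0 (mod 11), P does NOT lie on the curve.


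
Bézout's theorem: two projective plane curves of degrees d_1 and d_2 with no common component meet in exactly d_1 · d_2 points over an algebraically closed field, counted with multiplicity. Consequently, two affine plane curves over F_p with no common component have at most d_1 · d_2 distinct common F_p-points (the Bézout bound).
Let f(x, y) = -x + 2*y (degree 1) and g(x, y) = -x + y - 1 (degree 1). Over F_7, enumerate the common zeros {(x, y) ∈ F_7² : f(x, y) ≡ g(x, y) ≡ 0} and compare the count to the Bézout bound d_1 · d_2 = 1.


Common zeros: {(5, 6)}; count = 1; Bézout bound = 1.

deg(f) = 1, deg(g) = 1, so Bézout bound = 1.
Scan x ∈ F_7. For each x, list the y ∈ F_7 with f(x, y) ≡ 0 and those with g(x, y) ≡ 0 (mod 7); the common zeros in that column are the intersection.
  x = 0: f ≡ 0 at y ∈ {0}; g ≡ 0 at y ∈ {1}; common: ∅.
  x = 1: f ≡ 0 at y ∈ {4}; g ≡ 0 at y ∈ {2}; common: ∅.
  x = 2: f ≡ 0 at y ∈ {1}; g ≡ 0 at y ∈ {3}; common: ∅.
  x = 3: f ≡ 0 at y ∈ {5}; g ≡ 0 at y ∈ {4}; common: ∅.
  x = 4: f ≡ 0 at y ∈ {2}; g ≡ 0 at y ∈ {5}; common: ∅.
  x = 5: f ≡ 0 at y ∈ {6}; g ≡ 0 at y ∈ {6}; common: {6}.
  x = 6: f ≡ 0 at y ∈ {3}; g ≡ 0 at y ∈ {0}; common: ∅.
Collecting: common zeros = {(5, 6)}, so the count is 1.
Comparison with the Bézout bound: 1 ≤ 1 = deg(f)·deg(g), as expected for curves with no common component (the bound is attained).


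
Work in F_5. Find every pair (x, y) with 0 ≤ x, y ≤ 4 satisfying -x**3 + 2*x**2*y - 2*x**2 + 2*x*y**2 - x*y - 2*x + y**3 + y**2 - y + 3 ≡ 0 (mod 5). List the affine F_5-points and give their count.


Affine F_5-points: {(1, 4), (2, 3), (4, 4)}; count = 3.

For each of the 25 pairs (x, y) ∈ F_5², evaluate f(x, y) mod 5. Record the zeros.
  x = 0: [0↦3, 1↦4, 2↦3, 3↦1, 4↦4]  zeros at y ∈ ∅
  x = 1: [0↦3, 1↦2, 2↦3, 3↦2, 4↦0]  zeros at y ∈ {4}
  x = 2: [0↦3, 1↦4, 2↦1, 3↦0, 4↦2]  zeros at y ∈ {3}
  x = 3: [0↦2, 1↦4, 2↦1, 3↦4, 4↦4]  zeros at y ∈ ∅
  x = 4: [0↦4, 1↦1, 2↦2, 3↦3, 4↦0]  zeros at y ∈ {4}
Collecting zeros: affine points = {(1, 4), (2, 3), (4, 4)}.
Total count |C(F_5)_aff| = 3.


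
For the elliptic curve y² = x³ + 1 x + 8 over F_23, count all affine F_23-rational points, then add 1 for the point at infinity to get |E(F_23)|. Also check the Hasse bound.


Affine points = {(0, 10), (0, 13), (2, 8), (2, 15), (5, 0), (6, 0), (7, 6), (7, 17), (10, 11), (10, 12), (11, 4), (11, 19), (12, 0), (14, 11), (14, 12), (16, 7), (16, 16), (17, 4), (17, 19), (18, 4), (18, 19), (19, 3), (19, 20), (20, 1), (20, 22), (22, 11), (22, 12)}; affine count = 27; |E(F_23)| = 28.

Discriminant check: Δ ∝ 4a³ + 27b² = 4·1³ + 27·8² = 4·1 + 27·64 ≡ 7 (mod 23). Nonzero ⇒ E is nonsingular.
For each x ∈ F_23, compute rhs = x³ + 1·x + 8 mod 23, then count y ∈ F_23 with y² ≡ rhs.
  x = 0: rhs = 8, matching y values: 10, 13 (2 points).
  x = 1: rhs = 10, matching y values: none (0 points).
  x = 2: rhs = 18, matching y values: 8, 15 (2 points).
  x = 3: rhs = 15, matching y values: none (0 points).
  x = 4: rhs = 7, matching y values: none (0 points).
  x = 5: rhs = 0, matching y values: 0 (1 points).
  x = 6: rhs = 0, matching y values: 0 (1 points).
  x = 7: rhs = 13, matching y values: 6, 17 (2 points).
  x = 8: rhs = 22, matching y values: none (0 points).
  x = 9: rhs = 10, matching y values: none (0 points).
  x = 10: rhs = 6, matching y values: 11, 12 (2 points).
  x = 11: rhs = 16, matching y values: 4, 19 (2 points).
  x = 12: rhs = 0, matching y values: 0 (1 points).
  x = 13: rhs = 10, matching y values: none (0 points).
  x = 14: rhs = 6, matching y values: 11, 12 (2 points).
  x = 15: rhs = 17, matching y values: none (0 points).
  x = 16: rhs = 3, matching y values: 7, 16 (2 points).
  x = 17: rhs = 16, matching y values: 4, 19 (2 points).
  x = 18: rhs = 16, matching y values: 4, 19 (2 points).
  x = 19: rhs = 9, matching y values: 3, 20 (2 points).
  x = 20: rhs = 1, matching y values: 1, 22 (2 points).
  x = 21: rhs = 21, matching y values: none (0 points).
  x = 22: rhs = 6, matching y values: 11, 12 (2 points).
Total affine count: 27.
Full point count |E(F_23)| = 27 + 1 = 28.
Hasse bound: |28 − (23+1)| = |4| = 4 ≤ 2√23 ≈ 9.5917 ✓.


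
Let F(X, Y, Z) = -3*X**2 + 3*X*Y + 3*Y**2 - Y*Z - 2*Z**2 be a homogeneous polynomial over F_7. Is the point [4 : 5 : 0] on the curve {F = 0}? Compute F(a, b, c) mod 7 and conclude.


F(4,5,0) ≡ 3 (mod 7); P is NOT on the curve.

Evaluate F(4, 5, 0) term-by-term (mod 7).
  -3*X**2 ↦ -3·16·1·1 = -48
  3*X*Y ↦ 3·4·5·1 = 60
  3*Y**2 ↦ 3·1·25·1 = 75
  -Y*Z ↦ -1·1·5·0 = 0
  -2*Z**2 ↦ -2·1·1·0 = 0
Sum: F(4, 5, 0) = (-48) + (60) + (75) + (0) + (0) = 87.
Reducing mod 7: 87 ≡ 3 (mod 7).
Since F(a, b, c) ≡ 3 ≠ 0 (mod 7), P does NOT lie on the curve.


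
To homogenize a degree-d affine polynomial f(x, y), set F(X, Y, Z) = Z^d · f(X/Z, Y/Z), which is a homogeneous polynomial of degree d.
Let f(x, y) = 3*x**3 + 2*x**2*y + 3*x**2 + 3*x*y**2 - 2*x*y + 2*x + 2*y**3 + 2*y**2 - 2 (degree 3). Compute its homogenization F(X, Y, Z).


F(X, Y, Z) = 3*X**3 + 2*X**2*Y + 3*X**2*Z + 3*X*Y**2 - 2*X*Y*Z + 2*X*Z**2 + 2*Y**3 + 2*Y**2*Z - 2*Z**3

deg(f) = 3.
Substitute x = X/Z, y = Y/Z into f, then multiply by Z^3.
  monomial 3·x^3·y^0 ↦ 3·X^3·Y^0·Z^0.
  monomial 2·x^2·y^1 ↦ 2·X^2·Y^1·Z^0.
  monomial 3·x^2·y^0 ↦ 3·X^2·Y^0·Z^1.
  monomial 3·x^1·y^2 ↦ 3·X^1·Y^2·Z^0.
  monomial -2·x^1·y^1 ↦ -2·X^1·Y^1·Z^1.
  monomial 2·x^1·y^0 ↦ 2·X^1·Y^0·Z^2.
  monomial 2·x^0·y^3 ↦ 2·X^0·Y^3·Z^0.
  monomial 2·x^0·y^2 ↦ 2·X^0·Y^2·Z^1.
  monomial -2·x^0·y^0 ↦ -2·X^0·Y^0·Z^3.
Collecting: F(X, Y, Z) = 3*X**3 + 2*X**2*Y + 3*X**2*Z + 3*X*Y**2 - 2*X*Y*Z + 2*X*Z**2 + 2*Y**3 + 2*Y**2*Z - 2*Z**3.


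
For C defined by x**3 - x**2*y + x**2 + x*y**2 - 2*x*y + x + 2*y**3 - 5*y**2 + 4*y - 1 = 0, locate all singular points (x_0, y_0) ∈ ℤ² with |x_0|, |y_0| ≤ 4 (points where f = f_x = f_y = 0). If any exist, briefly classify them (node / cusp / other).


Singular points: {(0, 1)}; classification: cusp.

Compute partial derivatives:
  f_x = 3*x**2 - 2*x*y + 2*x + y**2 - 2*y + 1.
  f_y = -x**2 + 2*x*y - 2*x + 6*y**2 - 10*y + 4.
Scan x_0 ∈ {−4, ..., 4}. For each x_0, f_y(x_0, y) is a polynomial in y; find its integer roots y ∈ {−4, ..., 4}, then test f_x and f at those candidates.
  x = -4: f_y(-4, y) = 6*y**2 - 18*y - 4; no integer root y with |y| ≤ 4.
  x = -3: f_y(-3, y) = 6*y**2 - 16*y + 1; no integer root y with |y| ≤ 4.
  x = -2: f_y(-2, y) = 6*y**2 - 14*y + 4; vanishes at y ∈ {2}. (-2, 2): f_x = 17 ≠ 0.
  x = -1: f_y(-1, y) = 6*y**2 - 12*y + 5; no integer root y with |y| ≤ 4.
  x = 0: f_y(0, y) = 6*y**2 - 10*y + 4; vanishes at y ∈ {1}. (0, 1): f_x = 0, f = 0 — SINGULAR.
  x = 1: f_y(1, y) = 6*y**2 - 8*y + 1; no integer root y with |y| ≤ 4.
  x = 2: f_y(2, y) = 6*y**2 - 6*y - 4; no integer root y with |y| ≤ 4.
  x = 3: f_y(3, y) = 6*y**2 - 4*y - 11; no integer root y with |y| ≤ 4.
  x = 4: f_y(4, y) = 6*y**2 - 2*y - 20; vanishes at y ∈ {2}. (4, 2): f_x = 41 ≠ 0.
Only singular point on the grid: (0, 1).
Classify: substitute x = 0 + u, y = 1 + v and expand: f = u**3 - u**2*v + u*v**2 + 2*v**3 + v**2.
No constant or linear terms (consistent with a singular point). Quadratic part: v**2. Cubic part: u**3 - u**2*v + u*v**2 + 2*v**3.
The quadratic part v**2 is a perfect square, so there is a single (double) tangent line v = 0, i.e. y = 1. Restricting the cubic part to that line (v = 0) leaves u**3 ≠ 0, so f is not divisible by v and the branch is v² ≈ -u**3 to lowest order — this is a cusp.
Classification: cusp.


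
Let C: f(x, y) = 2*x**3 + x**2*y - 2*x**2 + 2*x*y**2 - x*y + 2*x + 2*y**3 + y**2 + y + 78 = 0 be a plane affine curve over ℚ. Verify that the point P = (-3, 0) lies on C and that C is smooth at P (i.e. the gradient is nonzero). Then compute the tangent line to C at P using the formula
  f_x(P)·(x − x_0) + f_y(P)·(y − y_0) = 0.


Tangent line at P: 68*x + 13*y + 204 = 0.

Step 1: f(-3, 0) = 0, so P lies on C.
Step 2: partial derivatives
  f_x(x, y) = 6*x**2 + 2*x*y - 4*x + 2*y**2 - y + 2, f_y(x, y) = x**2 + 4*x*y - x + 6*y**2 + 2*y + 1.
  f_x(P) = 68, f_y(P) = 13 (gradient nonzero, so P is smooth).
Step 3: tangent line at P: 68·(x − -3) + 13·(y − 0) = 0.
Expanding: 68*x + 13*y + 204 = 0.


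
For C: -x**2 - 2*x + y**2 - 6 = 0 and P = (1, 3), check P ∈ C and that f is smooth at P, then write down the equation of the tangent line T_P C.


Tangent line at P: -4*x + 6*y - 14 = 0.

Step 1: f(1, 3) = 0, so P lies on C.
Step 2: partial derivatives
  f_x(x, y) = -2*x - 2, f_y(x, y) = 2*y.
  f_x(P) = -4, f_y(P) = 6 (gradient nonzero, so P is smooth).
Step 3: tangent line at P: -4·(x − 1) + 6·(y − 3) = 0.
Expanding: -4*x + 6*y - 14 = 0.


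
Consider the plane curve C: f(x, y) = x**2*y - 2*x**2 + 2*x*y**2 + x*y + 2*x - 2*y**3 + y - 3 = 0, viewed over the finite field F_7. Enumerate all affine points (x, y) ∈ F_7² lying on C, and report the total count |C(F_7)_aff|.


Affine F_7-points: {(1, 1), (2, 0), (2, 2), (4, 1), (4, 5), (5, 5), (6, 0)}; count = 7.

For each of the 49 pairs (x, y) ∈ F_7², evaluate f(x, y) mod 7. Record the zeros.
  x = 0: [0↦4, 1↦3, 2↦4, 3↦2, 4↦6, 5↦4, 6↦5]  zeros at y ∈ ∅
  x = 1: [0↦4, 1↦0, 2↦2, 3↦5, 4↦4, 5↦1, 6↦5]  zeros at y ∈ {1}
  x = 2: [0↦0, 1↦2, 2↦0, 3↦3, 4↦6, 5↦4, 6↦6]  zeros at y ∈ {0, 2}
  x = 3: [0↦6, 1↦2, 2↦5, 3↦3, 4↦5, 5↦6, 6↦1]  zeros at y ∈ ∅
  x = 4: [0↦1, 1↦0, 2↦3, 3↦5, 4↦1, 5↦0, 6↦4]  zeros at y ∈ {1, 5}
  x = 5: [0↦6, 1↦3, 2↦1, 3↦2, 4↦1, 5↦0, 6↦1]  zeros at y ∈ {5}
  x = 6: [0↦0, 1↦4, 2↦6, 3↦1, 4↦5, 5↦6, 6↦6]  zeros at y ∈ {0}
Collecting zeros: affine points = {(1, 1), (2, 0), (2, 2), (4, 1), (4, 5), (5, 5), (6, 0)}.
Total count |C(F_7)_aff| = 7.


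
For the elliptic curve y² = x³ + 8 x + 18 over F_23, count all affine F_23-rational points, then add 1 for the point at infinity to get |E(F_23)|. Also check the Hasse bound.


Affine points = {(0, 8), (0, 15), (1, 2), (1, 21), (3, 0), (6, 11), (6, 12), (7, 7), (7, 16), (12, 5), (12, 18), (20, 6), (20, 17), (22, 3), (22, 20)}; affine count = 15; |E(F_23)| = 16.

Discriminant check: Δ ∝ 4a³ + 27b² = 4·8³ + 27·18² = 4·512 + 27·324 ≡ 9 (mod 23). Nonzero ⇒ E is nonsingular.
For each x ∈ F_23, compute rhs = x³ + 8·x + 18 mod 23, then count y ∈ F_23 with y² ≡ rhs.
  x = 0: rhs = 18, matching y values: 8, 15 (2 points).
  x = 1: rhs = 4, matching y values: 2, 21 (2 points).
  x = 2: rhs = 19, matching y values: none (0 points).
  x = 3: rhs = 0, matching y values: 0 (1 points).
  x = 4: rhs = 22, matching y values: none (0 points).
  x = 5: rhs = 22, matching y values: none (0 points).
  x = 6: rhs = 6, matching y values: 11, 12 (2 points).
  x = 7: rhs = 3, matching y values: 7, 16 (2 points).
  x = 8: rhs = 19, matching y values: none (0 points).
  x = 9: rhs = 14, matching y values: none (0 points).
  x = 10: rhs = 17, matching y values: none (0 points).
  x = 11: rhs = 11, matching y values: none (0 points).
  x = 12: rhs = 2, matching y values: 5, 18 (2 points).
  x = 13: rhs = 19, matching y values: none (0 points).
  x = 14: rhs = 22, matching y values: none (0 points).
  x = 15: rhs = 17, matching y values: none (0 points).
  x = 16: rhs = 10, matching y values: none (0 points).
  x = 17: rhs = 7, matching y values: none (0 points).
  x = 18: rhs = 14, matching y values: none (0 points).
  x = 19: rhs = 14, matching y values: none (0 points).
  x = 20: rhs = 13, matching y values: 6, 17 (2 points).
  x = 21: rhs = 17, matching y values: none (0 points).
  x = 22: rhs = 9, matching y values: 3, 20 (2 points).
Total affine count: 15.
Full point count |E(F_23)| = 15 + 1 = 16.
Hasse bound: |16 − (23+1)| = |-8| = 8 ≤ 2√23 ≈ 9.5917 ✓.


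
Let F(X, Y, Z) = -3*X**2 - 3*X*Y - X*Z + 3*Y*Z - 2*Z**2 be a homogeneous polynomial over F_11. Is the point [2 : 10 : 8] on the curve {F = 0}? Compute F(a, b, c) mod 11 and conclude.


F(2,10,8) ≡ 2 (mod 11); P is NOT on the curve.

Evaluate F(2, 10, 8) term-by-term (mod 11).
  -3*X**2 ↦ -3·4·1·1 = -12
  -3*X*Y ↦ -3·2·10·1 = -60
  -X*Z ↦ -1·2·1·8 = -16
  3*Y*Z ↦ 3·1·10·8 = 240
  -2*Z**2 ↦ -2·1·1·64 = -128
Sum: F(2, 10, 8) = (-12) + (-60) + (-16) + (240) + (-128) = 24.
Reducing mod 11: 24 ≡ 2 (mod 11).
Since F(a, b, c) ≡ 2 ≠ 0 (mod 11), P does NOT lie on the curve.


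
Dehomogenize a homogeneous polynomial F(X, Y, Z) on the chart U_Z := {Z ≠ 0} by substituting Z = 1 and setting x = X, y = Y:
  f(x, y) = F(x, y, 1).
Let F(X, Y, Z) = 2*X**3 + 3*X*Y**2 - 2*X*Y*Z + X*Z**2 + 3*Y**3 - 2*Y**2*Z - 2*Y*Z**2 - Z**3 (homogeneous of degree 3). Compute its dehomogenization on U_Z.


f(x, y) = 2*x**3 + 3*x*y**2 - 2*x*y + x + 3*y**3 - 2*y**2 - 2*y - 1

On U_Z we set Z = 1. Each monomial c·X^i·Y^j·Z^k in F becomes c·x^i·y^j·1^k = c·x^i·y^j.
Substituting Z = 1: F(X, Y, 1) = 2*x**3 + 3*x*y**2 - 2*x*y + x + 3*y**3 - 2*y**2 - 2*y - 1.
Note: deg(f) ≤ deg(F) = 3; strict inequality happens when F is divisible by Z (lost terms).


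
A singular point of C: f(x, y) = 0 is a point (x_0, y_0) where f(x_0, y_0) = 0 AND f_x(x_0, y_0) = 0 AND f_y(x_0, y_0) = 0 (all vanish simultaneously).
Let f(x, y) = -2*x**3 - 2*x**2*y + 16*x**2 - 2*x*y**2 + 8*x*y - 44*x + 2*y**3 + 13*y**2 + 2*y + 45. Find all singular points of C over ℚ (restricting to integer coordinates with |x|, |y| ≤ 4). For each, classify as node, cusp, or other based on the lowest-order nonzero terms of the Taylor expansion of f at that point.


Singular points: {(3, -1)}; classification: cusp.

Compute partial derivatives:
  f_x = -6*x**2 - 4*x*y + 32*x - 2*y**2 + 8*y - 44.
  f_y = -2*x**2 - 4*x*y + 8*x + 6*y**2 + 26*y + 2.
Scan x_0 ∈ {−4, ..., 4}. For each x_0, f_y(x_0, y) is a polynomial in y; find its integer roots y ∈ {−4, ..., 4}, then test f_x and f at those candidates.
  x = -4: f_y(-4, y) = 6*y**2 + 42*y - 62; no integer root y with |y| ≤ 4.
  x = -3: f_y(-3, y) = 6*y**2 + 38*y - 40; no integer root y with |y| ≤ 4.
  x = -2: f_y(-2, y) = 6*y**2 + 34*y - 22; no integer root y with |y| ≤ 4.
  x = -1: f_y(-1, y) = 6*y**2 + 30*y - 8; no integer root y with |y| ≤ 4.
  x = 0: f_y(0, y) = 6*y**2 + 26*y + 2; no integer root y with |y| ≤ 4.
  x = 1: f_y(1, y) = 6*y**2 + 22*y + 8; no integer root y with |y| ≤ 4.
  x = 2: f_y(2, y) = 6*y**2 + 18*y + 10; no integer root y with |y| ≤ 4.
  x = 3: f_y(3, y) = 6*y**2 + 14*y + 8; vanishes at y ∈ {-1}. (3, -1): f_x = 0, f = 0 — SINGULAR.
  x = 4: f_y(4, y) = 6*y**2 + 10*y + 2; no integer root y with |y| ≤ 4.
Only singular point on the grid: (3, -1).
Classify: substitute x = 3 + u, y = -1 + v and expand: f = -2*u**3 - 2*u**2*v - 2*u*v**2 + 2*v**3 + v**2.
No constant or linear terms (consistent with a singular point). Quadratic part: v**2. Cubic part: -2*u**3 - 2*u**2*v - 2*u*v**2 + 2*v**3.
The quadratic part v**2 is a perfect square, so there is a single (double) tangent line v = 0, i.e. y = -1. Restricting the cubic part to that line (v = 0) leaves -2*u**3 ≠ 0, so f is not divisible by v and the branch is v² ≈ 2*u**3 to lowest order — this is a cusp.
Classification: cusp.


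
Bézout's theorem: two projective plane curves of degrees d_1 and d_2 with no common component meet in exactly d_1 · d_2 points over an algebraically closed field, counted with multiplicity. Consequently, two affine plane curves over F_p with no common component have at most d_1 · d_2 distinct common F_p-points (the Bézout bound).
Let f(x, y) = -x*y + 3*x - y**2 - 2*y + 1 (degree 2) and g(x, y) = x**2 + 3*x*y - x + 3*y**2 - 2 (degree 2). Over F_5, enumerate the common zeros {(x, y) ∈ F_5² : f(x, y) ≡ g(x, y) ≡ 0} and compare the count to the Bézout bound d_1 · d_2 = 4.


Common zeros: ∅; count = 0; Bézout bound = 4.

deg(f) = 2, deg(g) = 2, so Bézout bound = 4.
Scan x ∈ F_5. For each x, list the y ∈ F_5 with f(x, y) ≡ 0 and those with g(x, y) ≡ 0 (mod 5); the common zeros in that column are the intersection.
  x = 0: f ≡ 0 at y ∈ ∅; g ≡ 0 at y ∈ {2, 3}; common: ∅.
  x = 1: f ≡ 0 at y ∈ {1}; g ≡ 0 at y ∈ ∅; common: ∅.
  x = 2: f ≡ 0 at y ∈ {2, 4}; g ≡ 0 at y ∈ {0, 3}; common: ∅.
  x = 3: f ≡ 0 at y ∈ {0}; g ≡ 0 at y ∈ ∅; common: ∅.
  x = 4: f ≡ 0 at y ∈ ∅; g ≡ 0 at y ∈ {0, 1}; common: ∅.
Collecting: common zeros = ∅, so the count is 0.
Comparison with the Bézout bound: 0 ≤ 4 = deg(f)·deg(g), as expected for curves with no common component (the affine F_5-count falls short of the bound because intersections may lie at infinity, over extension fields, or carry multiplicity).


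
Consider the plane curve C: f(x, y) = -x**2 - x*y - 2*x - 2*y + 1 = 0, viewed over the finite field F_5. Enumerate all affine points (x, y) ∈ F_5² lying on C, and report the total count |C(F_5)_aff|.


Affine F_5-points: {(0, 3), (1, 1), (2, 2), (4, 2)}; count = 4.

For each of the 25 pairs (x, y) ∈ F_5², evaluate f(x, y) mod 5. Record the zeros.
  x = 0: [0↦1, 1↦4, 2↦2, 3↦0, 4↦3]  zeros at y ∈ {3}
  x = 1: [0↦3, 1↦0, 2↦2, 3↦4, 4↦1]  zeros at y ∈ {1}
  x = 2: [0↦3, 1↦4, 2↦0, 3↦1, 4↦2]  zeros at y ∈ {2}
  x = 3: [0↦1, 1↦1, 2↦1, 3↦1, 4↦1]  zeros at y ∈ ∅
  x = 4: [0↦2, 1↦1, 2↦0, 3↦4, 4↦3]  zeros at y ∈ {2}
Collecting zeros: affine points = {(0, 3), (1, 1), (2, 2), (4, 2)}.
Total count |C(F_5)_aff| = 4.


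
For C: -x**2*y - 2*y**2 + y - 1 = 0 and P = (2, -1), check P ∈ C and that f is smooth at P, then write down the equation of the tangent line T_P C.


Tangent line at P: 4*x + y - 7 = 0.

Step 1: f(2, -1) = 0, so P lies on C.
Step 2: partial derivatives
  f_x(x, y) = -2*x*y, f_y(x, y) = -x**2 - 4*y + 1.
  f_x(P) = 4, f_y(P) = 1 (gradient nonzero, so P is smooth).
Step 3: tangent line at P: 4·(x − 2) + 1·(y − -1) = 0.
Expanding: 4*x + y - 7 = 0.


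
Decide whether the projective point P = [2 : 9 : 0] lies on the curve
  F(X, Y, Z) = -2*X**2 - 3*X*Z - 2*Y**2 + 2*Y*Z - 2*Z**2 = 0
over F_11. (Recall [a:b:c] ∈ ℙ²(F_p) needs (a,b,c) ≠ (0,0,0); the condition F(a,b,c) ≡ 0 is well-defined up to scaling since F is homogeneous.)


F(2,9,0) ≡ 6 (mod 11); P is NOT on the curve.

Evaluate F(2, 9, 0) term-by-term (mod 11).
  -2*X**2 ↦ -2·4·1·1 = -8
  -3*X*Z ↦ -3·2·1·0 = 0
  -2*Y**2 ↦ -2·1·81·1 = -162
  2*Y*Z ↦ 2·1·9·0 = 0
  -2*Z**2 ↦ -2·1·1·0 = 0
Sum: F(2, 9, 0) = (-8) + (0) + (-162) + (0) + (0) = -170.
Reducing mod 11: -170 ≡ 6 (mod 11).
Since F(a, b, c) ≡ 6 ≠ 0 (mod 11), P does NOT lie on the curve.


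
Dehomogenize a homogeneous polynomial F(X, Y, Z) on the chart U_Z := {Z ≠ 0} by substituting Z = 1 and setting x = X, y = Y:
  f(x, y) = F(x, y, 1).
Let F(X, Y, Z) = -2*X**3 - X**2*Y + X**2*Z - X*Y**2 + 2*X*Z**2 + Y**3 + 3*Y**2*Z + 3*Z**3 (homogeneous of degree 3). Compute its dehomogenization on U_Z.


f(x, y) = -2*x**3 - x**2*y + x**2 - x*y**2 + 2*x + y**3 + 3*y**2 + 3

On U_Z we set Z = 1. Each monomial c·X^i·Y^j·Z^k in F becomes c·x^i·y^j·1^k = c·x^i·y^j.
Substituting Z = 1: F(X, Y, 1) = -2*x**3 - x**2*y + x**2 - x*y**2 + 2*x + y**3 + 3*y**2 + 3.
Note: deg(f) ≤ deg(F) = 3; strict inequality happens when F is divisible by Z (lost terms).


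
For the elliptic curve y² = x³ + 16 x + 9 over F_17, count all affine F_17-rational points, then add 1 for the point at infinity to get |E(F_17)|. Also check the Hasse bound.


Affine points = {(0, 3), (0, 14), (1, 3), (1, 14), (2, 7), (2, 10), (3, 4), (3, 13), (4, 1), (4, 16), (6, 7), (6, 10), (9, 7), (9, 10), (10, 8), (10, 9), (12, 5), (12, 12), (13, 0), (14, 6), (14, 11), (16, 3), (16, 14)}; affine count = 23; |E(F_17)| = 24.

Discriminant check: Δ ∝ 4a³ + 27b² = 4·16³ + 27·9² = 4·4096 + 27·81 ≡ 7 (mod 17). Nonzero ⇒ E is nonsingular.
For each x ∈ F_17, compute rhs = x³ + 16·x + 9 mod 17, then count y ∈ F_17 with y² ≡ rhs.
  x = 0: rhs = 9, matching y values: 3, 14 (2 points).
  x = 1: rhs = 9, matching y values: 3, 14 (2 points).
  x = 2: rhs = 15, matching y values: 7, 10 (2 points).
  x = 3: rhs = 16, matching y values: 4, 13 (2 points).
  x = 4: rhs = 1, matching y values: 1, 16 (2 points).
  x = 5: rhs = 10, matching y values: none (0 points).
  x = 6: rhs = 15, matching y values: 7, 10 (2 points).
  x = 7: rhs = 5, matching y values: none (0 points).
  x = 8: rhs = 3, matching y values: none (0 points).
  x = 9: rhs = 15, matching y values: 7, 10 (2 points).
  x = 10: rhs = 13, matching y values: 8, 9 (2 points).
  x = 11: rhs = 3, matching y values: none (0 points).
  x = 12: rhs = 8, matching y values: 5, 12 (2 points).
  x = 13: rhs = 0, matching y values: 0 (1 points).
  x = 14: rhs = 2, matching y values: 6, 11 (2 points).
  x = 15: rhs = 3, matching y values: none (0 points).
  x = 16: rhs = 9, matching y values: 3, 14 (2 points).
Total affine count: 23.
Full point count |E(F_17)| = 23 + 1 = 24.
Hasse bound: |24 − (17+1)| = |6| = 6 ≤ 2√17 ≈ 8.2462 ✓.


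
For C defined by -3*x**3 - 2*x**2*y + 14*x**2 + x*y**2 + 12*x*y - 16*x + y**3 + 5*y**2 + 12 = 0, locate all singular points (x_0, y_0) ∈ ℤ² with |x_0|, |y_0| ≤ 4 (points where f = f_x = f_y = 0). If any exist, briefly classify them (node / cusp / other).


Singular points: {(2, -2)}; classification: cusp.

Compute partial derivatives:
  f_x = -9*x**2 - 4*x*y + 28*x + y**2 + 12*y - 16.
  f_y = -2*x**2 + 2*x*y + 12*x + 3*y**2 + 10*y.
Scan x_0 ∈ {−4, ..., 4}. For each x_0, f_y(x_0, y) is a polynomial in y; find its integer roots y ∈ {−4, ..., 4}, then test f_x and f at those candidates.
  x = -4: f_y(-4, y) = 3*y**2 + 2*y - 80; no integer root y with |y| ≤ 4.
  x = -3: f_y(-3, y) = 3*y**2 + 4*y - 54; no integer root y with |y| ≤ 4.
  x = -2: f_y(-2, y) = 3*y**2 + 6*y - 32; no integer root y with |y| ≤ 4.
  x = -1: f_y(-1, y) = 3*y**2 + 8*y - 14; no integer root y with |y| ≤ 4.
  x = 0: f_y(0, y) = 3*y**2 + 10*y; vanishes at y ∈ {0}. (0, 0): f_x = -16 ≠ 0.
  x = 1: f_y(1, y) = 3*y**2 + 12*y + 10; no integer root y with |y| ≤ 4.
  x = 2: f_y(2, y) = 3*y**2 + 14*y + 16; vanishes at y ∈ {-2}. (2, -2): f_x = 0, f = 0 — SINGULAR.
  x = 3: f_y(3, y) = 3*y**2 + 16*y + 18; no integer root y with |y| ≤ 4.
  x = 4: f_y(4, y) = 3*y**2 + 18*y + 16; no integer root y with |y| ≤ 4.
Only singular point on the grid: (2, -2).
Classify: substitute x = 2 + u, y = -2 + v and expand: f = -3*u**3 - 2*u**2*v + u*v**2 + v**3 + v**2.
No constant or linear terms (consistent with a singular point). Quadratic part: v**2. Cubic part: -3*u**3 - 2*u**2*v + u*v**2 + v**3.
The quadratic part v**2 is a perfect square, so there is a single (double) tangent line v = 0, i.e. y = -2. Restricting the cubic part to that line (v = 0) leaves -3*u**3 ≠ 0, so f is not divisible by v and the branch is v² ≈ 3*u**3 to lowest order — this is a cusp.
Classification: cusp.


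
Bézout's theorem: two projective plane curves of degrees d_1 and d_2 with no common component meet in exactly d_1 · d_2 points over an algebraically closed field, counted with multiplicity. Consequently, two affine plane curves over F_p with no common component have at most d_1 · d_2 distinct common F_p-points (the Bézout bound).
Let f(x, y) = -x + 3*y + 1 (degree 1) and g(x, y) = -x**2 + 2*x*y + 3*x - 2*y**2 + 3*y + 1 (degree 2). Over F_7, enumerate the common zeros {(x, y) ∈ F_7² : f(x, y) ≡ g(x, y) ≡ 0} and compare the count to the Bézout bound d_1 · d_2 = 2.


Common zeros: ∅; count = 0; Bézout bound = 2.

deg(f) = 1, deg(g) = 2, so Bézout bound = 2.
Scan x ∈ F_7. For each x, list the y ∈ F_7 with f(x, y) ≡ 0 and those with g(x, y) ≡ 0 (mod 7); the common zeros in that column are the intersection.
  x = 0: f ≡ 0 at y ∈ {2}; g ≡ 0 at y ∈ ∅; common: ∅.
  x = 1: f ≡ 0 at y ∈ {0}; g ≡ 0 at y ∈ {3}; common: ∅.
  x = 2: f ≡ 0 at y ∈ {5}; g ≡ 0 at y ∈ ∅; common: ∅.
  x = 3: f ≡ 0 at y ∈ {3}; g ≡ 0 at y ∈ ∅; common: ∅.
  x = 4: f ≡ 0 at y ∈ {1}; g ≡ 0 at y ∈ ∅; common: ∅.
  x = 5: f ≡ 0 at y ∈ {6}; g ≡ 0 at y ∈ ∅; common: ∅.
  x = 6: f ≡ 0 at y ∈ {4}; g ≡ 0 at y ∈ ∅; common: ∅.
Collecting: common zeros = ∅, so the count is 0.
Comparison with the Bézout bound: 0 ≤ 2 = deg(f)·deg(g), as expected for curves with no common component (the affine F_7-count falls short of the bound because intersections may lie at infinity, over extension fields, or carry multiplicity).


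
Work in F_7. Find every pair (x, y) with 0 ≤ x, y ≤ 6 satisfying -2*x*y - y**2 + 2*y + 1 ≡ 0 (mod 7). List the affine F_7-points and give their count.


Affine F_7-points: {(0, 4), (0, 5), (1, 1), (1, 6), (2, 2), (2, 3)}; count = 6.

For each of the 49 pairs (x, y) ∈ F_7², evaluate f(x, y) mod 7. Record the zeros.
  x = 0: [0↦1, 1↦2, 2↦1, 3↦5, 4↦0, 5↦0, 6↦5]  zeros at y ∈ {4, 5}
  x = 1: [0↦1, 1↦0, 2↦4, 3↦6, 4↦6, 5↦4, 6↦0]  zeros at y ∈ {1, 6}
  x = 2: [0↦1, 1↦5, 2↦0, 3↦0, 4↦5, 5↦1, 6↦2]  zeros at y ∈ {2, 3}
  x = 3: [0↦1, 1↦3, 2↦3, 3↦1, 4↦4, 5↦5, 6↦4]  zeros at y ∈ ∅
  x = 4: [0↦1, 1↦1, 2↦6, 3↦2, 4↦3, 5↦2, 6↦6]  zeros at y ∈ ∅
  x = 5: [0↦1, 1↦6, 2↦2, 3↦3, 4↦2, 5↦6, 6↦1]  zeros at y ∈ ∅
  x = 6: [0↦1, 1↦4, 2↦5, 3↦4, 4↦1, 5↦3, 6↦3]  zeros at y ∈ ∅
Collecting zeros: affine points = {(0, 4), (0, 5), (1, 1), (1, 6), (2, 2), (2, 3)}.
Total count |C(F_7)_aff| = 6.


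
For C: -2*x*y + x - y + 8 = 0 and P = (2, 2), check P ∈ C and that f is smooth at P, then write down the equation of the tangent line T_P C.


Tangent line at P: -3*x - 5*y + 16 = 0.

Step 1: f(2, 2) = 0, so P lies on C.
Step 2: partial derivatives
  f_x(x, y) = 1 - 2*y, f_y(x, y) = -2*x - 1.
  f_x(P) = -3, f_y(P) = -5 (gradient nonzero, so P is smooth).
Step 3: tangent line at P: -3·(x − 2) + -5·(y − 2) = 0.
Expanding: -3*x - 5*y + 16 = 0.


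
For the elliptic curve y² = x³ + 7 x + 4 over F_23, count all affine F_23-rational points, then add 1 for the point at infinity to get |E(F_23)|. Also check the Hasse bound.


Affine points = {(0, 2), (0, 21), (1, 9), (1, 14), (2, 7), (2, 16), (3, 11), (3, 12), (4, 2), (4, 21), (5, 7), (5, 16), (6, 3), (6, 20), (10, 4), (10, 19), (11, 3), (11, 20), (16, 7), (16, 16), (19, 2), (19, 21), (20, 5), (20, 18)}; affine count = 24; |E(F_23)| = 25.

Discriminant check: Δ ∝ 4a³ + 27b² = 4·7³ + 27·4² = 4·343 + 27·16 ≡ 10 (mod 23). Nonzero ⇒ E is nonsingular.
For each x ∈ F_23, compute rhs = x³ + 7·x + 4 mod 23, then count y ∈ F_23 with y² ≡ rhs.
  x = 0: rhs = 4, matching y values: 2, 21 (2 points).
  x = 1: rhs = 12, matching y values: 9, 14 (2 points).
  x = 2: rhs = 3, matching y values: 7, 16 (2 points).
  x = 3: rhs = 6, matching y values: 11, 12 (2 points).
  x = 4: rhs = 4, matching y values: 2, 21 (2 points).
  x = 5: rhs = 3, matching y values: 7, 16 (2 points).
  x = 6: rhs = 9, matching y values: 3, 20 (2 points).
  x = 7: rhs = 5, matching y values: none (0 points).
  x = 8: rhs = 20, matching y values: none (0 points).
  x = 9: rhs = 14, matching y values: none (0 points).
  x = 10: rhs = 16, matching y values: 4, 19 (2 points).
  x = 11: rhs = 9, matching y values: 3, 20 (2 points).
  x = 12: rhs = 22, matching y values: none (0 points).
  x = 13: rhs = 15, matching y values: none (0 points).
  x = 14: rhs = 17, matching y values: none (0 points).
  x = 15: rhs = 11, matching y values: none (0 points).
  x = 16: rhs = 3, matching y values: 7, 16 (2 points).
  x = 17: rhs = 22, matching y values: none (0 points).
  x = 18: rhs = 5, matching y values: none (0 points).
  x = 19: rhs = 4, matching y values: 2, 21 (2 points).
  x = 20: rhs = 2, matching y values: 5, 18 (2 points).
  x = 21: rhs = 5, matching y values: none (0 points).
  x = 22: rhs = 19, matching y values: none (0 points).
Total affine count: 24.
Full point count |E(F_23)| = 24 + 1 = 25.
Hasse bound: |25 − (23+1)| = |1| = 1 ≤ 2√23 ≈ 9.5917 ✓.


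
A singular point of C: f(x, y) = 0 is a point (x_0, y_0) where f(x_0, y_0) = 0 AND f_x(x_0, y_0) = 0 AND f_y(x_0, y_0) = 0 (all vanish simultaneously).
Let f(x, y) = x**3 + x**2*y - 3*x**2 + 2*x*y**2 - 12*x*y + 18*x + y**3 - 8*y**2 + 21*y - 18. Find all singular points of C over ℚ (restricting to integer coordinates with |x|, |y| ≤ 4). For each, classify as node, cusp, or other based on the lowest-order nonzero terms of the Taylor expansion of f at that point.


Singular points: {(0, 3)}; classification: cusp.

Compute partial derivatives:
  f_x = 3*x**2 + 2*x*y - 6*x + 2*y**2 - 12*y + 18.
  f_y = x**2 + 4*x*y - 12*x + 3*y**2 - 16*y + 21.
Scan x_0 ∈ {−4, ..., 4}. For each x_0, f_y(x_0, y) is a polynomial in y; find its integer roots y ∈ {−4, ..., 4}, then test f_x and f at those candidates.
  x = -4: f_y(-4, y) = 3*y**2 - 32*y + 85; no integer root y with |y| ≤ 4.
  x = -3: f_y(-3, y) = 3*y**2 - 28*y + 66; no integer root y with |y| ≤ 4.
  x = -2: f_y(-2, y) = 3*y**2 - 24*y + 49; no integer root y with |y| ≤ 4.
  x = -1: f_y(-1, y) = 3*y**2 - 20*y + 34; no integer root y with |y| ≤ 4.
  x = 0: f_y(0, y) = 3*y**2 - 16*y + 21; vanishes at y ∈ {3}. (0, 3): f_x = 0, f = 0 — SINGULAR.
  x = 1: f_y(1, y) = 3*y**2 - 12*y + 10; no integer root y with |y| ≤ 4.
  x = 2: f_y(2, y) = 3*y**2 - 8*y + 1; no integer root y with |y| ≤ 4.
  x = 3: f_y(3, y) = 3*y**2 - 4*y - 6; no integer root y with |y| ≤ 4.
  x = 4: f_y(4, y) = 3*y**2 - 11; no integer root y with |y| ≤ 4.
Only singular point on the grid: (0, 3).
Classify: substitute x = 0 + u, y = 3 + v and expand: f = u**3 + u**2*v + 2*u*v**2 + v**3 + v**2.
No constant or linear terms (consistent with a singular point). Quadratic part: v**2. Cubic part: u**3 + u**2*v + 2*u*v**2 + v**3.
The quadratic part v**2 is a perfect square, so there is a single (double) tangent line v = 0, i.e. y = 3. Restricting the cubic part to that line (v = 0) leaves u**3 ≠ 0, so f is not divisible by v and the branch is v² ≈ -u**3 to lowest order — this is a cusp.
Classification: cusp.
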